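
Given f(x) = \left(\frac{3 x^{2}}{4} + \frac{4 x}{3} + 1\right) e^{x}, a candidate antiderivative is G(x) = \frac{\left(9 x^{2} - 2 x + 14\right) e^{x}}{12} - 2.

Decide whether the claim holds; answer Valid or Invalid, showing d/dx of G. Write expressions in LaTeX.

d/dx[G] = \frac{3 x^{2} e^{x}}{4} + \frac{4 x e^{x}}{3} + e^{x}
This equals f(x) exactly, so the claim holds.

Valid - the claim checks out under differentiation.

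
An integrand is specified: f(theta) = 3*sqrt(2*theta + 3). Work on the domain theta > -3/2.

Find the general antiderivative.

F(theta) = (2*theta + 3)**(3/2) + C

A first test for any F(theta): its theta-derivative must equal f(theta) identically.
Check: d/dtheta[(2*theta + 3)**(3/2)] = 3*sqrt(2*theta + 3) = f(theta).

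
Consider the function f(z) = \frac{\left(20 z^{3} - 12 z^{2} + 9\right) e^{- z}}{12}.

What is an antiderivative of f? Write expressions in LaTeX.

f has the shape u'v + uv' for u = - \frac{5 z^{3}}{3} - 4 z^{2} - 8 z - \frac{35}{4} and v = e^{- z} — it is the derivative of the product u*v.
Check: d/dz[\frac{\left(- 20 z^{3} - 48 z^{2} - 96 z - 105\right) e^{- z}}{12}] = \frac{\left(20 z^{3} - 12 z^{2} + 9\right) e^{- z}}{12} = f(z).

An antiderivative is F(z) = \frac{\left(- 20 z^{3} - 48 z^{2} - 96 z - 105\right) e^{- z}}{12}.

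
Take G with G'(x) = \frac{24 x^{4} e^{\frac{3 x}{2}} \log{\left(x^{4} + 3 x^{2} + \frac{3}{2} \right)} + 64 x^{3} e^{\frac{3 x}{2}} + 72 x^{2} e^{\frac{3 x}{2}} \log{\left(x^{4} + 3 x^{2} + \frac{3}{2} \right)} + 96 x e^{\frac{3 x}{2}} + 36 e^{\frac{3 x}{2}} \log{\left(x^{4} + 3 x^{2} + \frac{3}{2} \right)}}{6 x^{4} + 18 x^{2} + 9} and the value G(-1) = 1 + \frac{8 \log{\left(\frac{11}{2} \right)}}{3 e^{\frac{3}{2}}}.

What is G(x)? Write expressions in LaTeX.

G(x) = \frac{8 e^{\frac{3 x}{2}} \log{\left(x^{4} + 3 x^{2} + \frac{3}{2} \right)}}{3} + 1

Recognize the product-rule pattern: G'(x) = u'v + uv' with u = \frac{8 e^{\frac{3 x}{2}}}{3}, v = \log{\left(x^{4} + 3 x^{2} + \frac{3}{2} \right)}, so integration by parts undoes it.
A general antiderivative is \frac{8 e^{\frac{3 x}{2}} \log{\left(x^{4} + 3 x^{2} + \frac{3}{2} \right)}}{3} + C.
The condition gives C = 1 + \frac{8 \log{\left(\frac{11}{2} \right)}}{3 e^{\frac{3}{2}}} - (\frac{8 \log{\left(\frac{11}{2} \right)}}{3 e^{\frac{3}{2}}}) = 1.
So G(x) = \frac{8 e^{\frac{3 x}{2}} \log{\left(x^{4} + 3 x^{2} + \frac{3}{2} \right)}}{3} + 1.
Check: d/dx[\frac{8 e^{\frac{3 x}{2}} \log{\left(x^{4} + 3 x^{2} + \frac{3}{2} \right)}}{3} + 1] = \frac{24 x^{4} e^{\frac{3 x}{2}} \log{\left(x^{4} + 3 x^{2} + \frac{3}{2} \right)} + 64 x^{3} e^{\frac{3 x}{2}} + 72 x^{2} e^{\frac{3 x}{2}} \log{\left(x^{4} + 3 x^{2} + \frac{3}{2} \right)} + 96 x e^{\frac{3 x}{2}} + 36 e^{\frac{3 x}{2}} \log{\left(x^{4} + 3 x^{2} + \frac{3}{2} \right)}}{6 x^{4} + 18 x^{2} + 9} = G'(x).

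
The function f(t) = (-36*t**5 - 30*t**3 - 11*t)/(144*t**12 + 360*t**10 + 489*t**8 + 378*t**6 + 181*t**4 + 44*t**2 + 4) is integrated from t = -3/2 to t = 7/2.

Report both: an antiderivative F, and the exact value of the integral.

Antiderivative: F(t) = 1/(2*(4*t**2 + 1)*(3*t**4 + 3*t**2 + 2)); value = -154928/74905225

f has the shape u'v + uv' for u = 1/(3*(4*t**2 + 1)) and v = 1/(2*t**4 + 2*t**2 + 4/3) — it is the derivative of the product u*v.
F(t) = 1/(2*(4*t**2 + 1)*(3*t**4 + 3*t**2 + 2)) is an antiderivative of f.
Check: d/dt[1/(2*(4*t**2 + 1)*(3*t**4 + 3*t**2 + 2))] = (-36*t**5 - 30*t**3 - 11*t)/(144*t**12 + 360*t**10 + 489*t**8 + 378*t**6 + 181*t**4 + 44*t**2 + 4) = f(t).
F(7/2) = 4/195575; F(-3/2) = 4/1915.
Integral = F(7/2) - F(-3/2) = -154928/74905225.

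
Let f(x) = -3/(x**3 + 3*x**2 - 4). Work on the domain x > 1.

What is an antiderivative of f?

Factor the denominator ((x - 1)*(x + 2)**2) and decompose: f = 1/(3*(x + 2)) + (x + 2)**(-2) - 1/(3*(x - 1)); each piece integrates to a log, atan, or power term.
Check: d/dx[(-(x + 2)*log(x - 1) + (x + 2)*log(x + 2) - 3)/(3*(x + 2))] = -3/(x**3 + 3*x**2 - 4) = f(x).

An antiderivative is F(x) = (-(x + 2)*log(x - 1) + (x + 2)*log(x + 2) - 3)/(3*(x + 2)).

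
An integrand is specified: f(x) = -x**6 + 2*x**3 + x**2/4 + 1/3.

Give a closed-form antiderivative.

An antiderivative is F(x) = -x**7/7 + x**4/2 + x**3/12 + x/3.

The integrand splits into summands that can be handled one at a time.
Check: d/dx[-x**7/7 + x**4/2 + x**3/12 + x/3] = -x**6 + 2*x**3 + x**2/4 + 1/3 = f(x).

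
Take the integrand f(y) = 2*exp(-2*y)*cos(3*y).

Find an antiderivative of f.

Recover f(y) by differentiating a candidate F(y); any mismatch rules it out.
Check: d/dy[(6*sin(3*y) - 4*cos(3*y))*exp(-2*y)/13] = 2*exp(-2*y)*cos(3*y) = f(y).

An antiderivative is F(y) = (6*sin(3*y) - 4*cos(3*y))*exp(-2*y)/13.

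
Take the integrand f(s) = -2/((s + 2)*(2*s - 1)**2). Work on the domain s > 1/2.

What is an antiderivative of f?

An antiderivative is F(s) = 2*log(s - 1/2)/25 - 2*log(s + 2)/25 + 2/(10*s - 5).

The denominator factors as (s + 2)*(2*s - 1)**2; partial fractions split f into directly integrable pieces: 4/(25*(2*s - 1)) - 4/(5*(2*s - 1)**2) - 2/(25*(s + 2)).
Check: d/ds[2*log(s - 1/2)/25 - 2*log(s + 2)/25 + 2/(10*s - 5)] = -2/(4*s**3 + 4*s**2 - 7*s + 2), which equals f(s).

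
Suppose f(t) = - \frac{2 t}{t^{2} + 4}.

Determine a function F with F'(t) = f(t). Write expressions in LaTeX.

An antiderivative is F(t) = - \log{\left(\frac{t^{2}}{2} + 2 \right)}.

f matches the chain-rule pattern g'(h)*h' with inner function h(t) = \frac{t^{2}}{2} + 2; substituting u = h(t) collapses the integral.
Check: d/dt[- \log{\left(\frac{t^{2}}{2} + 2 \right)}] = - \frac{2 t}{t^{2} + 4} = f(t).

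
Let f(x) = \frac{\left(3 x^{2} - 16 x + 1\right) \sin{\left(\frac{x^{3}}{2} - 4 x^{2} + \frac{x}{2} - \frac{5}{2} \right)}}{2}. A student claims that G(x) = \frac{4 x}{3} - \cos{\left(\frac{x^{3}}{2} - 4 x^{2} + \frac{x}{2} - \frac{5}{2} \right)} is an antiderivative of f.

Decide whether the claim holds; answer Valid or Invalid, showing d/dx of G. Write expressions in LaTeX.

Invalid: d/dx[G] - f = \frac{4}{3}, which is not 0.

d/dx[G] = \frac{3 x^{2} \sin{\left(\frac{x^{3}}{2} - 4 x^{2} + \frac{x}{2} - \frac{5}{2} \right)}}{2} - 8 x \sin{\left(\frac{x^{3}}{2} - 4 x^{2} + \frac{x}{2} - \frac{5}{2} \right)} + \frac{\sin{\left(\frac{x^{3}}{2} - 4 x^{2} + \frac{x}{2} - \frac{5}{2} \right)}}{2} + \frac{4}{3}
d/dx[G] - f(x) = \frac{4}{3} != 0.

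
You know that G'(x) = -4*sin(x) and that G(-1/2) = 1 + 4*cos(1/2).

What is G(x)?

G(x) = 4*cos(x) + 1

Check a candidate G(x) by differentiating: d/dx[G] must match the given G'(x).
A general antiderivative is 4*cos(x) + C.
The condition gives C = 1 + 4*cos(1/2) - (4*cos(1/2)) = 1.
So G(x) = 4*cos(x) + 1.
Check: d/dx[4*cos(x) + 1] = -4*sin(x) = G'(x).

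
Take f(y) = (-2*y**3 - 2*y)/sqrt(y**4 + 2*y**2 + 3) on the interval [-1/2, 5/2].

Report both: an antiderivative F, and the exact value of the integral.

f matches the chain-rule pattern g'(h)*h' with inner function h(y) = y**4 + 2*y**2 + 3; substituting u = h(y) collapses the integral.
F(y) = -sqrt(y**4 + 2*y**2 + 3) is an antiderivative of f.
Check: d/dy[-sqrt(y**4 + 2*y**2 + 3)] = (-2*y**3 - 2*y)/sqrt(y**4 + 2*y**2 + 3) = f(y).
F(5/2) = -3*sqrt(97)/4; F(-1/2) = -sqrt(57)/4.
Integral = F(5/2) - F(-1/2) = -3*sqrt(97)/4 + sqrt(57)/4.

Antiderivative: F(y) = -sqrt(y**4 + 2*y**2 + 3); value = -3*sqrt(97)/4 + sqrt(57)/4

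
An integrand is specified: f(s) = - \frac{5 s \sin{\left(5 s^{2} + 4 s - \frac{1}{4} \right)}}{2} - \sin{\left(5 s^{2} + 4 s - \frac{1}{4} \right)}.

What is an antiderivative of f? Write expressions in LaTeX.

f matches the chain-rule pattern g'(h)*h' with inner function h(s) = 5 s^{2} + 4 s - \frac{1}{4}; substituting u = h(s) collapses the integral.
Check: d/ds[\frac{\cos{\left(5 s^{2} + 4 s - \frac{1}{4} \right)}}{4}] = - \frac{5 s \sin{\left(5 s^{2} + 4 s - \frac{1}{4} \right)}}{2} - \sin{\left(5 s^{2} + 4 s - \frac{1}{4} \right)} = f(s).

An antiderivative is F(s) = \frac{\cos{\left(5 s^{2} + 4 s - \frac{1}{4} \right)}}{4}.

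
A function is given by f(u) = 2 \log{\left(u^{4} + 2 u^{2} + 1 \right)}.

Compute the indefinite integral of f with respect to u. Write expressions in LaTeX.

Since d/du undoes antidifferentiation here, F'(u) = f(u) is required of F(u).
Check: d/du[2 u \log{\left(u^{4} + 2 u^{2} + 1 \right)} - 8 u + 8 \operatorname{atan}{\left(u \right)}] = 2 \log{\left(u^{4} + 2 u^{2} + 1 \right)} = f(u).

F(u) = 2 u \log{\left(u^{4} + 2 u^{2} + 1 \right)} - 8 u + 8 \operatorname{atan}{\left(u \right)} + C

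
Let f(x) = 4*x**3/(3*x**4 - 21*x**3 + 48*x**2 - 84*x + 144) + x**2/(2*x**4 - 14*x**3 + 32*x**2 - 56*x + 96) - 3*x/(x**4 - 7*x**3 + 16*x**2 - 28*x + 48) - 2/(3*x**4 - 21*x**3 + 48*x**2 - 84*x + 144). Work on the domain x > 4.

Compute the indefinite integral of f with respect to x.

F(x) = (1573*log(x - 4) - 925*log(x - 3) - 64*log(x**2 + 4) + 159*atan(x/2))/390 + C

Factor the denominator (6*(x - 4)*(x - 3)*(x**2 + 4)) and decompose: f = -(64*x - 159)/(195*(x**2 + 4)) - 185/(78*(x - 3)) + 121/(30*(x - 4)); each piece integrates to a log, atan, or power term.
Check: d/dx[(1573*log(x - 4) - 925*log(x - 3) - 64*log(x**2 + 4) + 159*atan(x/2))/390] = (8*x**3 + 3*x**2 - 18*x - 4)/(6*x**4 - 42*x**3 + 96*x**2 - 168*x + 288), which equals f(x).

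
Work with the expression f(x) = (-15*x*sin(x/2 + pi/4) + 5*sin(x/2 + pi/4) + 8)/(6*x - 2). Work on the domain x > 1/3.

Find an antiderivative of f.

Check any antiderivative F(x) by computing F'(x) and comparing it with f(x).
Check: d/dx[4*log(3*x/2 - 1/2)/3 + 5*cos(x/2 + pi/4)] = (-15*x*sin(x/2 + pi/4) + 5*sin(x/2 + pi/4) + 8)/(6*x - 2) = f(x).

An antiderivative is F(x) = 4*log(3*x/2 - 1/2)/3 + 5*cos(x/2 + pi/4).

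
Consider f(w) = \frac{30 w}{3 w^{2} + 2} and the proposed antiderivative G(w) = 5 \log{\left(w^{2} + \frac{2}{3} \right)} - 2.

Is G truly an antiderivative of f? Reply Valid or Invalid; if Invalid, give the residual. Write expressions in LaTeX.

d/dw[G] = \frac{30 w}{3 w^{2} + 2}
This equals f(w) exactly, so the claim holds.

Valid - differentiating G returns exactly f.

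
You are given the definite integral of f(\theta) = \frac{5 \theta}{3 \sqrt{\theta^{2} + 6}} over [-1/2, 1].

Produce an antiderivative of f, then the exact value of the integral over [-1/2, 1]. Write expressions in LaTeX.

The substitution u = \theta^{2} + 6 works: f is exactly (dF/du)*(du/d\theta) for that inner function.
F(\theta) = \frac{5 \sqrt{\theta^{2} + 6}}{3} is an antiderivative of f.
Check: d/d\theta[\frac{5 \sqrt{\theta^{2} + 6}}{3}] = \frac{5 \theta}{3 \sqrt{\theta^{2} + 6}} = f(\theta).
F(1) = \frac{5 \sqrt{7}}{3}; F(-1/2) = \frac{25}{6}.
Integral = F(1) - F(-1/2) = - \frac{25}{6} + \frac{5 \sqrt{7}}{3}.

Antiderivative: F(\theta) = \frac{5 \sqrt{\theta^{2} + 6}}{3}; value = - \frac{25}{6} + \frac{5 \sqrt{7}}{3}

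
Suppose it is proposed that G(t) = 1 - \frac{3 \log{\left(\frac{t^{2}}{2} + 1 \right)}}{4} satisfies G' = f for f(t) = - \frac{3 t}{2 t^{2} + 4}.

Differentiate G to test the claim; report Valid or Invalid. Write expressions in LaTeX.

d/dt[G] = - \frac{3 t}{2 t^{2} + 4}
This equals f(t) exactly, so the claim holds.

Valid. The derivative of G reproduces f.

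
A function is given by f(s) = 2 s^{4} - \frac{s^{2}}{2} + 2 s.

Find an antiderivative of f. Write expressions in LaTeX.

An antiderivative is F(s) = \frac{2 s^{5}}{5} - \frac{s^{3}}{6} + s^{2}.

The integrand splits into summands that can be handled one at a time.
Check: d/ds[\frac{2 s^{5}}{5} - \frac{s^{3}}{6} + s^{2}] = 2 s^{4} - \frac{s^{2}}{2} + 2 s = f(s).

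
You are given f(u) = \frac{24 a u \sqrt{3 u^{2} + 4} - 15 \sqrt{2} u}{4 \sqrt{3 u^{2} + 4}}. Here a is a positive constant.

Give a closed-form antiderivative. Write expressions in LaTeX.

An antiderivative is F(u) = 3 a u^{2} - \frac{5 \sqrt{\frac{3 u^{2}}{2} + 2}}{2}.

Differentiate the proposed F(u) back; it has to land on f(u) exactly.
Check: d/du[3 a u^{2} - \frac{5 \sqrt{\frac{3 u^{2}}{2} + 2}}{2}] = \frac{24 a u \sqrt{3 u^{2} + 4} - 15 \sqrt{2} u}{4 \sqrt{3 u^{2} + 4}} = f(u).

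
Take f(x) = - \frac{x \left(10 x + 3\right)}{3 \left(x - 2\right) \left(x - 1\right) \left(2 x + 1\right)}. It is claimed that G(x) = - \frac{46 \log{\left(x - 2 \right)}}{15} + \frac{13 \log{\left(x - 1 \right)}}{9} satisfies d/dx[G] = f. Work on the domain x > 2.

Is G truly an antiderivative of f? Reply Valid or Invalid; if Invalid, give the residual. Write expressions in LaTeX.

d/dx[G] = \frac{8 - 73 x}{45 x^{2} - 135 x + 90}
d/dx[G] - f(x) = \frac{4}{90 x + 45} != 0.

Invalid: d/dx[G] - f = \frac{4}{90 x + 45}, which is not 0.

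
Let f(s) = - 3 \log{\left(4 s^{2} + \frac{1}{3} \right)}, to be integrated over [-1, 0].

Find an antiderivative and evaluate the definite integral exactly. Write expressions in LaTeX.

Since d/ds undoes antidifferentiation here, F'(s) = f(s) is required of F(s).
F(s) = - 3 s \log{\left(4 s^{2} + \frac{1}{3} \right)} + 6 s - \sqrt{3} \operatorname{atan}{\left(2 \sqrt{3} s \right)} is an antiderivative of f.
Check: d/ds[- 3 s \log{\left(4 s^{2} + \frac{1}{3} \right)} + 6 s - \sqrt{3} \operatorname{atan}{\left(2 \sqrt{3} s \right)}] = - 3 \log{\left(4 s^{2} + \frac{1}{3} \right)} = f(s).
F(0) = 0; F(-1) = -6 + \sqrt{3} \operatorname{atan}{\left(2 \sqrt{3} \right)} + 3 \log{\left(\frac{13}{3} \right)}.
Integral = F(0) - F(-1) = - 3 \log{\left(\frac{13}{3} \right)} - \sqrt{3} \operatorname{atan}{\left(2 \sqrt{3} \right)} + 6.

Antiderivative: F(s) = - 3 s \log{\left(4 s^{2} + \frac{1}{3} \right)} + 6 s - \sqrt{3} \operatorname{atan}{\left(2 \sqrt{3} s \right)}; value = - 3 \log{\left(\frac{13}{3} \right)} - \sqrt{3} \operatorname{atan}{\left(2 \sqrt{3} \right)} + 6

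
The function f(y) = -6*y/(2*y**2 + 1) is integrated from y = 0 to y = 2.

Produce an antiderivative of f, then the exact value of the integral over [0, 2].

Antiderivative: F(y) = -3*log(2*y**2 + 1)/2; value = -3*log(9)/2

f matches the chain-rule pattern g'(h)*h' with inner function h(y) = 2*y**2 + 1; substituting u = h(y) collapses the integral.
F(y) = -3*log(2*y**2 + 1)/2 is an antiderivative of f.
Check: d/dy[-3*log(2*y**2 + 1)/2] = -6*y/(2*y**2 + 1) = f(y).
F(2) = -3*log(9)/2; F(0) = 0.
Integral = F(2) - F(0) = -3*log(9)/2.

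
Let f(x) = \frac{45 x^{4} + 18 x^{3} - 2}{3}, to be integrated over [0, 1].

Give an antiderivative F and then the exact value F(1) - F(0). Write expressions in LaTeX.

Antiderivative: F(x) = 3 x^{5} + \frac{3 x^{4}}{2} - \frac{2 x}{3}; value = \frac{23}{6}

Any candidate F(x) must reproduce f(x) exactly when differentiated.
F(x) = 3 x^{5} + \frac{3 x^{4}}{2} - \frac{2 x}{3} is an antiderivative of f.
Check: d/dx[3 x^{5} + \frac{3 x^{4}}{2} - \frac{2 x}{3}] = 15 x^{4} + 6 x^{3} - \frac{2}{3}, which equals f(x).
F(1) = \frac{23}{6}; F(0) = 0.
Integral = F(1) - F(0) = \frac{23}{6}.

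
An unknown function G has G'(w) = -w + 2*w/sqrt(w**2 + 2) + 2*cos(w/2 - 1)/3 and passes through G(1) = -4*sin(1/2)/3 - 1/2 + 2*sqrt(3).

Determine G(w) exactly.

G(w) = -w**2/2 + 2*sqrt(w**2 + 2) + 4*sin(w/2 - 1)/3

Integrate term by term and add the pieces.
A general antiderivative is -w**2/2 + 2*sqrt(w**2 + 2) + 4*sin(w/2 - 1)/3 - 2 + C.
The condition gives C = -4*sin(1/2)/3 - 1/2 + 2*sqrt(3) - (-5/2 - 4*sin(1/2)/3 + 2*sqrt(3)) = 2.
So G(w) = -w**2/2 + 2*sqrt(w**2 + 2) + 4*sin(w/2 - 1)/3.
Check: d/dw[-w**2/2 + 2*sqrt(w**2 + 2) + 4*sin(w/2 - 1)/3] = (-3*w*sqrt(w**2 + 2) + 6*w + 2*sqrt(w**2 + 2)*cos(w/2 - 1))/(3*sqrt(w**2 + 2)), which equals G'(w).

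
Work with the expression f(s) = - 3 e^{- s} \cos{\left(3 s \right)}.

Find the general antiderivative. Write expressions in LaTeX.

F(s) = \frac{3 \left(- 3 \sin{\left(3 s \right)} + \cos{\left(3 s \right)}\right) e^{- s}}{10} + C

Whatever form F(s) takes, F'(s) = f(s) is non-negotiable.
Check: d/ds[\frac{3 \left(- 3 \sin{\left(3 s \right)} + \cos{\left(3 s \right)}\right) e^{- s}}{10}] = - 3 e^{- s} \cos{\left(3 s \right)} = f(s).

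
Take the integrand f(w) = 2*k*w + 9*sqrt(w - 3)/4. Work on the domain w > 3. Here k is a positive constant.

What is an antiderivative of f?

The integrand splits into summands that can be handled one at a time.
Check: d/dw[(2*k*w**2 + 3*(w - 3)**(3/2))/2] = 2*k*w + 9*sqrt(w - 3)/4 = f(w).

An antiderivative is F(w) = (2*k*w**2 + 3*(w - 3)**(3/2))/2.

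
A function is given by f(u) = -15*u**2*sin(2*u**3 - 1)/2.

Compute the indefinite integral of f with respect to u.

F(u) = 5*cos(2*u**3 - 1)/4 + C

f matches the chain-rule pattern g'(h)*h' with inner function h(u) = 2*u**3 - 1; substituting w = h(u) collapses the integral.
Check: d/du[5*cos(2*u**3 - 1)/4] = -15*u**2*sin(2*u**3 - 1)/2 = f(u).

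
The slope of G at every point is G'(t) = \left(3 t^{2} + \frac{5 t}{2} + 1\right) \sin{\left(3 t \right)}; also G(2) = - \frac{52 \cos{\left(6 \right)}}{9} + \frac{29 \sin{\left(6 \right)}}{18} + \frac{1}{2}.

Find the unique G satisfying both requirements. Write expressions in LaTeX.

G(t) = - t^{2} \cos{\left(3 t \right)} + \frac{2 t \sin{\left(3 t \right)}}{3} - \frac{5 t \cos{\left(3 t \right)}}{6} + \frac{5 \sin{\left(3 t \right)}}{18} - \frac{\cos{\left(3 t \right)}}{9} + \frac{1}{2}

Recover the given G'(t) by differentiating a candidate G(t); any mismatch rules it out.
A general antiderivative is - t^{2} \cos{\left(3 t \right)} + \frac{2 t \sin{\left(3 t \right)}}{3} - \frac{5 t \cos{\left(3 t \right)}}{6} + \frac{5 \sin{\left(3 t \right)}}{18} - \frac{\cos{\left(3 t \right)}}{9} + C.
The condition gives C = - \frac{52 \cos{\left(6 \right)}}{9} + \frac{29 \sin{\left(6 \right)}}{18} + \frac{1}{2} - (- \frac{52 \cos{\left(6 \right)}}{9} + \frac{29 \sin{\left(6 \right)}}{18}) = \frac{1}{2}.
So G(t) = - t^{2} \cos{\left(3 t \right)} + \frac{2 t \sin{\left(3 t \right)}}{3} - \frac{5 t \cos{\left(3 t \right)}}{6} + \frac{5 \sin{\left(3 t \right)}}{18} - \frac{\cos{\left(3 t \right)}}{9} + \frac{1}{2}.
Check: d/dt[- t^{2} \cos{\left(3 t \right)} + \frac{2 t \sin{\left(3 t \right)}}{3} - \frac{5 t \cos{\left(3 t \right)}}{6} + \frac{5 \sin{\left(3 t \right)}}{18} - \frac{\cos{\left(3 t \right)}}{9} + \frac{1}{2}] = 3 t^{2} \sin{\left(3 t \right)} + \frac{5 t \sin{\left(3 t \right)}}{2} + \sin{\left(3 t \right)}, which equals G'(t).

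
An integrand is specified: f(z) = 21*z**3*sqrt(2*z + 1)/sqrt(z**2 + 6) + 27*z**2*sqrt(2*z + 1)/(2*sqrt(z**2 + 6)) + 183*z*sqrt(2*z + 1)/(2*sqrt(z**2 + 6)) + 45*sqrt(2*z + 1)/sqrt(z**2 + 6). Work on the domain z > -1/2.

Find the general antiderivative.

F(z) = 3*(2*z + 1)**(5/2)*sqrt(z**2 + 6)/2 + C

f has the shape u'v + uv' for u = 3*(2*z + 1)**(5/2)/2 and v = sqrt(z**2 + 6) — it is the derivative of the product u*v.
Check: d/dz[3*(2*z + 1)**(5/2)*sqrt(z**2 + 6)/2] = (42*z**3*sqrt(2*z + 1) + 27*z**2*sqrt(2*z + 1) + 183*z*sqrt(2*z + 1) + 90*sqrt(2*z + 1))/(2*sqrt(z**2 + 6)), which equals f(z).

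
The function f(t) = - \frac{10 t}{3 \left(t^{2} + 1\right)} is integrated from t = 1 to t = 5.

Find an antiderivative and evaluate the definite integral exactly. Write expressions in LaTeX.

f matches the chain-rule pattern g'(h)*h' with inner function h(t) = 2 t^{2} + 2; substituting u = h(t) collapses the integral.
F(t) = - \frac{5 \log{\left(2 t^{2} + 2 \right)}}{3} is an antiderivative of f.
Check: d/dt[- \frac{5 \log{\left(2 t^{2} + 2 \right)}}{3}] = - \frac{10 t}{3 t^{2} + 3}, which equals f(t).
F(5) = - \frac{5 \log{\left(52 \right)}}{3}; F(1) = - \frac{5 \log{\left(4 \right)}}{3}.
Integral = F(5) - F(1) = - \frac{5 \log{\left(52 \right)}}{3} + \frac{5 \log{\left(4 \right)}}{3}.

Antiderivative: F(t) = - \frac{5 \log{\left(2 t^{2} + 2 \right)}}{3}; value = - \frac{5 \log{\left(52 \right)}}{3} + \frac{5 \log{\left(4 \right)}}{3}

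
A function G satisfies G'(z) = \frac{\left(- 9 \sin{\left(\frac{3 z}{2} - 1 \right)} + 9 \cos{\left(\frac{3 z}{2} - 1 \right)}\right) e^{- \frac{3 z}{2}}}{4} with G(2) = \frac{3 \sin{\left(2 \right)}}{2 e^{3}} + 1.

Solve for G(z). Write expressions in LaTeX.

G(z) = \frac{\left(2 e^{\frac{3 z}{2}} + 3 \sin{\left(\frac{3 z}{2} - 1 \right)}\right) e^{- \frac{3 z}{2}}}{2}

Recognize the product-rule pattern: G'(z) = u'v + uv' with u = \frac{3 e^{- \frac{3 z}{2}}}{2}, v = \sin{\left(\frac{3 z}{2} - 1 \right)}, so integration by parts undoes it.
A general antiderivative is \frac{3 e^{- \frac{3 z}{2}} \sin{\left(\frac{3 z}{2} - 1 \right)}}{2} + C.
The condition gives C = \frac{3 \sin{\left(2 \right)}}{2 e^{3}} + 1 - (\frac{3 \sin{\left(2 \right)}}{2 e^{3}}) = 1.
So G(z) = \frac{\left(2 e^{\frac{3 z}{2}} + 3 \sin{\left(\frac{3 z}{2} - 1 \right)}\right) e^{- \frac{3 z}{2}}}{2}.
Check: d/dz[\frac{\left(2 e^{\frac{3 z}{2}} + 3 \sin{\left(\frac{3 z}{2} - 1 \right)}\right) e^{- \frac{3 z}{2}}}{2}] = \frac{\left(- 9 \sin{\left(\frac{3 z}{2} - 1 \right)} + 9 \cos{\left(\frac{3 z}{2} - 1 \right)}\right) e^{- \frac{3 z}{2}}}{4} = G'(z).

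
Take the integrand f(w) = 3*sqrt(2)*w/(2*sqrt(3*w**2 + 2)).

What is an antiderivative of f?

f matches the chain-rule pattern g'(h)*h' with inner function h(w) = 3*w**2/2 + 1; substituting u = h(w) collapses the integral.
Check: d/dw[sqrt(2)*sqrt(3*w**2 + 2)/2] = 3*sqrt(2)*w/(2*sqrt(3*w**2 + 2)) = f(w).

An antiderivative is F(w) = sqrt(2)*sqrt(3*w**2 + 2)/2.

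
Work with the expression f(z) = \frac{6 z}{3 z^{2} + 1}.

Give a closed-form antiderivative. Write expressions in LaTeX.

An antiderivative is F(z) = \log{\left(3 z^{2} + 1 \right)}.

The substitution u = 3 z^{2} + 1 works: f is exactly (dF/du)*(du/dz) for that inner function.
Check: d/dz[\log{\left(3 z^{2} + 1 \right)}] = \frac{6 z}{3 z^{2} + 1} = f(z).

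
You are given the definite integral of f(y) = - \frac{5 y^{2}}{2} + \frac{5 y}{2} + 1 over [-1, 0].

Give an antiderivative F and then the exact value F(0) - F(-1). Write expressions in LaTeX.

The integrand splits into summands that can be handled one at a time.
F(y) = - \frac{5 y^{3}}{6} + \frac{5 y^{2}}{4} + y is an antiderivative of f.
Check: d/dy[- \frac{5 y^{3}}{6} + \frac{5 y^{2}}{4} + y] = - \frac{5 y^{2}}{2} + \frac{5 y}{2} + 1 = f(y).
F(0) = 0; F(-1) = \frac{13}{12}.
Integral = F(0) - F(-1) = - \frac{13}{12}.

Antiderivative: F(y) = - \frac{5 y^{3}}{6} + \frac{5 y^{2}}{4} + y; value = - \frac{13}{12}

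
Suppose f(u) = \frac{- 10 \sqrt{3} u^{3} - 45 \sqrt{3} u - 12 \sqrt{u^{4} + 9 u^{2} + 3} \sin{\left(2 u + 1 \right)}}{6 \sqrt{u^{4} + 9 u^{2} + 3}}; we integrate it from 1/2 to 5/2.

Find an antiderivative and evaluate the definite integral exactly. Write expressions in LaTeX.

Whatever form F(u) takes, F'(u) = f(u) is non-negotiable.
F(u) = \frac{- 5 \sqrt{3} \sqrt{u^{4} + 9 u^{2} + 3} + 6 \cos{\left(2 u + 1 \right)}}{6} is an antiderivative of f.
Check: d/du[\frac{- 5 \sqrt{3} \sqrt{u^{4} + 9 u^{2} + 3} + 6 \cos{\left(2 u + 1 \right)}}{6}] = \frac{- 10 \sqrt{3} u^{3} - 45 \sqrt{3} u - 12 \sqrt{u^{4} + 9 u^{2} + 3} \sin{\left(2 u + 1 \right)}}{6 \sqrt{u^{4} + 9 u^{2} + 3}} = f(u).
F(5/2) = - \frac{55 \sqrt{39}}{24} + \cos{\left(6 \right)}; F(1/2) = - \frac{5 \sqrt{255}}{24} + \cos{\left(2 \right)}.
Integral = F(5/2) - F(1/2) = - \frac{55 \sqrt{39}}{24} - \cos{\left(2 \right)} + \cos{\left(6 \right)} + \frac{5 \sqrt{255}}{24}.

Antiderivative: F(u) = \frac{- 5 \sqrt{3} \sqrt{u^{4} + 9 u^{2} + 3} + 6 \cos{\left(2 u + 1 \right)}}{6}; value = - \frac{55 \sqrt{39}}{24} - \cos{\left(2 \right)} + \cos{\left(6 \right)} + \frac{5 \sqrt{255}}{24}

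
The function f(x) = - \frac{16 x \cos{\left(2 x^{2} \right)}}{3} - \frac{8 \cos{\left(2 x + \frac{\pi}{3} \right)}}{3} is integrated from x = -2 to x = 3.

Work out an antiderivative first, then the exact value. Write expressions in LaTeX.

Integrate term by term and add the pieces.
F(x) = \frac{4 \left(- \sin{\left(2 x^{2} \right)} - \sin{\left(2 x + \frac{\pi}{3} \right)}\right)}{3} is an antiderivative of f.
Check: d/dx[\frac{4 \left(- \sin{\left(2 x^{2} \right)} - \sin{\left(2 x + \frac{\pi}{3} \right)}\right)}{3}] = - \frac{16 x \cos{\left(2 x^{2} \right)}}{3} - \frac{8 \cos{\left(2 x + \frac{\pi}{3} \right)}}{3} = f(x).
F(3) = - \frac{4 \sin{\left(\frac{\pi}{3} + 6 \right)}}{3} - \frac{4 \sin{\left(18 \right)}}{3}; F(-2) = - \frac{4 \sin{\left(8 \right)}}{3} - \frac{4 \cos{\left(\frac{\pi}{6} + 4 \right)}}{3}.
Integral = F(3) - F(-2) = - \frac{4 \sin{\left(\frac{\pi}{3} + 6 \right)}}{3} + \frac{4 \cos{\left(\frac{\pi}{6} + 4 \right)}}{3} - \frac{4 \sin{\left(18 \right)}}{3} + \frac{4 \sin{\left(8 \right)}}{3}.

Antiderivative: F(x) = \frac{4 \left(- \sin{\left(2 x^{2} \right)} - \sin{\left(2 x + \frac{\pi}{3} \right)}\right)}{3}; value = - \frac{4 \sin{\left(\frac{\pi}{3} + 6 \right)}}{3} + \frac{4 \cos{\left(\frac{\pi}{6} + 4 \right)}}{3} - \frac{4 \sin{\left(18 \right)}}{3} + \frac{4 \sin{\left(8 \right)}}{3}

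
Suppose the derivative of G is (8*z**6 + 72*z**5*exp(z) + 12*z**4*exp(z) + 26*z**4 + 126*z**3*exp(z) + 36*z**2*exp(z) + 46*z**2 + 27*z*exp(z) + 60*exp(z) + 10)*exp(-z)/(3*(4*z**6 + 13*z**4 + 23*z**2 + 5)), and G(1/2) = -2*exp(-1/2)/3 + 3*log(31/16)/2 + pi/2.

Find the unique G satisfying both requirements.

G(z) = 3*log(z**4/3 + z**2 + 5/3)/2 + 2*atan(2*z) - 2*exp(-z)/3

Check a candidate G(z) by differentiating: d/dz[G] must match the given G'(z).
A general antiderivative is 3*log(z**4/3 + z**2 + 5/3)/2 + 2*atan(2*z) - 2*exp(-z)/3 + C.
The condition gives C = -2*exp(-1/2)/3 + 3*log(31/16)/2 + pi/2 - (-2*exp(-1/2)/3 + 3*log(31/16)/2 + pi/2) = 0.
So G(z) = 3*log(z**4/3 + z**2 + 5/3)/2 + 2*atan(2*z) - 2*exp(-z)/3.
Check: d/dz[3*log(z**4/3 + z**2 + 5/3)/2 + 2*atan(2*z) - 2*exp(-z)/3] = (8*z**6 + 72*z**5*exp(z) + 12*z**4*exp(z) + 26*z**4 + 126*z**3*exp(z) + 36*z**2*exp(z) + 46*z**2 + 27*z*exp(z) + 60*exp(z) + 10)/(12*z**6*exp(z) + 39*z**4*exp(z) + 69*z**2*exp(z) + 15*exp(z)), which equals G'(z).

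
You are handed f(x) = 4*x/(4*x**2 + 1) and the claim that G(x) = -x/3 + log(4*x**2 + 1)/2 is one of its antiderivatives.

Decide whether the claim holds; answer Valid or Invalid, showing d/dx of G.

d/dx[G] = (-4*x**2 + 12*x - 1)/(12*x**2 + 3)
d/dx[G] - f(x) = -1/3 != 0.

Invalid: d/dx[G] - f = -1/3, which is not 0.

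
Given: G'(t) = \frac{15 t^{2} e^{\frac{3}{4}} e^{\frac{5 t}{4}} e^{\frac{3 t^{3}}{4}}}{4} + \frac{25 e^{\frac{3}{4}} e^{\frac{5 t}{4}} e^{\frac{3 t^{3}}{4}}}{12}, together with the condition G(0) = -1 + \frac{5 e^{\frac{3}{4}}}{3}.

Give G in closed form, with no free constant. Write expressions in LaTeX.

G(t) = \frac{5 e^{\frac{3 t^{3}}{4} + \frac{5 t}{4} + \frac{3}{4}}}{3} - 1

The substitution u = \frac{3 t^{3}}{4} + \frac{5 t}{4} + \frac{3}{4} works: G'(t) is exactly (dG/du)*(du/dt) for that inner function.
A general antiderivative is \frac{5 e^{\frac{3 t^{3}}{4} + \frac{5 t}{4} + \frac{3}{4}}}{3} + C.
The condition gives C = -1 + \frac{5 e^{\frac{3}{4}}}{3} - (\frac{5 e^{\frac{3}{4}}}{3}) = -1.
So G(t) = \frac{5 e^{\frac{3 t^{3}}{4} + \frac{5 t}{4} + \frac{3}{4}}}{3} - 1.
Check: d/dt[\frac{5 e^{\frac{3 t^{3}}{4} + \frac{5 t}{4} + \frac{3}{4}}}{3} - 1] = \frac{15 t^{2} e^{\frac{3}{4}} e^{\frac{5 t}{4}} e^{\frac{3 t^{3}}{4}}}{4} + \frac{25 e^{\frac{3}{4}} e^{\frac{5 t}{4}} e^{\frac{3 t^{3}}{4}}}{12} = G'(t).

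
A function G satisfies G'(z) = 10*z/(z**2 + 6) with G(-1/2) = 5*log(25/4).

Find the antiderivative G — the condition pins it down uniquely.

G'(z) matches the chain-rule pattern g'(h)*h' with inner function h(z) = z**2 + 6; substituting u = h(z) collapses the integral.
A general antiderivative is 5*log(z**2 + 6) + C.
The condition gives C = 5*log(25/4) - (5*log(25/4)) = 0.
So G(z) = 5*log(z**2 + 6).
Check: d/dz[5*log(z**2 + 6)] = 10*z/(z**2 + 6) = G'(z).

G(z) = 5*log(z**2 + 6)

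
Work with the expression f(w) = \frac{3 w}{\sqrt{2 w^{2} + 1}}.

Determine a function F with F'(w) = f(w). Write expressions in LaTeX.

The substitution u = 2 w^{2} + 1 works: f is exactly (dF/du)*(du/dw) for that inner function.
Check: d/dw[\frac{3 \sqrt{2 w^{2} + 1}}{2}] = \frac{3 w}{\sqrt{2 w^{2} + 1}} = f(w).

An antiderivative is F(w) = \frac{3 \sqrt{2 w^{2} + 1}}{2}.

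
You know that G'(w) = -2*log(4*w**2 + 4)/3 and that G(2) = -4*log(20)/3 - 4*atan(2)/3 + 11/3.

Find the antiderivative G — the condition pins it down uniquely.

G(w) = -(2*w*log(4*w**2 + 4) - 4*w + 4*atan(w) - 3)/3

Any candidate G(w) must reproduce the stated G'(w) exactly.
A general antiderivative is -2*w*log(4*w**2 + 4)/3 + 4*w/3 - 4*atan(w)/3 + C.
The condition gives C = -4*log(20)/3 - 4*atan(2)/3 + 11/3 - (-4*log(20)/3 - 4*atan(2)/3 + 8/3) = 1.
So G(w) = -(2*w*log(4*w**2 + 4) - 4*w + 4*atan(w) - 3)/3.
Check: d/dw[-(2*w*log(4*w**2 + 4) - 4*w + 4*atan(w) - 3)/3] = -2*log(w**2 + 1)/3 - 4*log(2)/3, which equals G'(w).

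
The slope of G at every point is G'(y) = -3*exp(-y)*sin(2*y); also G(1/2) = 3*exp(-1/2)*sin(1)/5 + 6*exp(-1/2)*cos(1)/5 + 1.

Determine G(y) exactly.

Whatever form G(y) takes, its d/dy must return the stated G'(y).
A general antiderivative is 3*exp(-y)*sin(2*y)/5 + 6*exp(-y)*cos(2*y)/5 + C.
The condition gives C = 3*exp(-1/2)*sin(1)/5 + 6*exp(-1/2)*cos(1)/5 + 1 - (3*exp(-1/2)*sin(1)/5 + 6*exp(-1/2)*cos(1)/5) = 1.
So G(y) = 1 + 3*exp(-y)*sin(2*y)/5 + 6*exp(-y)*cos(2*y)/5.
Check: d/dy[1 + 3*exp(-y)*sin(2*y)/5 + 6*exp(-y)*cos(2*y)/5] = -3*exp(-y)*sin(2*y) = G'(y).

G(y) = 1 + 3*exp(-y)*sin(2*y)/5 + 6*exp(-y)*cos(2*y)/5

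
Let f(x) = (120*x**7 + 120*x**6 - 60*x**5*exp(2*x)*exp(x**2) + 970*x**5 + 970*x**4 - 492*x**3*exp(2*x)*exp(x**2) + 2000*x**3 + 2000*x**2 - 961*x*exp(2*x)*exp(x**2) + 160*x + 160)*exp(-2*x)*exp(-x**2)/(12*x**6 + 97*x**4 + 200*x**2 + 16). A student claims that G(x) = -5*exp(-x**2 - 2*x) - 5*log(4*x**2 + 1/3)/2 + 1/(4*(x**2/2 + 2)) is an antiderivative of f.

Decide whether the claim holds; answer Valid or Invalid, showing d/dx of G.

d/dx[G] = (120*x**7 + 120*x**6 - 60*x**5*exp(2*x)*exp(x**2) + 970*x**5 + 970*x**4 - 492*x**3*exp(2*x)*exp(x**2) + 2000*x**3 + 2000*x**2 - 961*x*exp(2*x)*exp(x**2) + 160*x + 160)/(12*x**6*exp(2*x)*exp(x**2) + 97*x**4*exp(2*x)*exp(x**2) + 200*x**2*exp(2*x)*exp(x**2) + 16*exp(2*x)*exp(x**2))
This equals f(x) exactly, so the claim holds.

Valid. The derivative of G reproduces f.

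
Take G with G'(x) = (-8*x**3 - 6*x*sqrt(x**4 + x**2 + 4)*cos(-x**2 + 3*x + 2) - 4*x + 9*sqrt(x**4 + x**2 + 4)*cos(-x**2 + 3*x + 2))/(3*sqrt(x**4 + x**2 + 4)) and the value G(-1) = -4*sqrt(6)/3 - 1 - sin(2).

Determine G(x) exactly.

Differentiate the proposed G(x) back; it has to land on the given G'(x).
A general antiderivative is -4*sqrt(x**4 + x**2 + 4)/3 + sin(-x**2 + 3*x + 2) + C.
The condition gives C = -4*sqrt(6)/3 - 1 - sin(2) - (-4*sqrt(6)/3 - sin(2)) = -1.
So G(x) = (-4*sqrt(x**4 + x**2 + 4) + 3*sin(-x**2 + 3*x + 2) - 3)/3.
Check: d/dx[(-4*sqrt(x**4 + x**2 + 4) + 3*sin(-x**2 + 3*x + 2) - 3)/3] = (-8*x**3 - 6*x*sqrt(x**4 + x**2 + 4)*cos(-x**2 + 3*x + 2) - 4*x + 9*sqrt(x**4 + x**2 + 4)*cos(-x**2 + 3*x + 2))/(3*sqrt(x**4 + x**2 + 4)) = G'(x).

G(x) = (-4*sqrt(x**4 + x**2 + 4) + 3*sin(-x**2 + 3*x + 2) - 3)/3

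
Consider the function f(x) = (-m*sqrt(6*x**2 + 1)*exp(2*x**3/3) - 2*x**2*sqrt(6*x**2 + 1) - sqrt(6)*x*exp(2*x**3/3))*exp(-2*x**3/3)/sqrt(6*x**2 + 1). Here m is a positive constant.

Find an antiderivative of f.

A candidate is checked by its d/dx: the result must match f(x).
Check: d/dx[-m*x - sqrt(4*x**2 + 2/3)/2 + exp(-2*x**3/3)] = (-m*sqrt(6*x**2 + 1)*exp(2*x**3/3) - 2*x**2*sqrt(6*x**2 + 1) - sqrt(6)*x*exp(2*x**3/3))*exp(-2*x**3/3)/sqrt(6*x**2 + 1) = f(x).

An antiderivative is F(x) = -m*x - sqrt(4*x**2 + 2/3)/2 + exp(-2*x**3/3).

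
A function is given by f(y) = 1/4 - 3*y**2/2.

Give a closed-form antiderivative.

An antiderivative is F(y) = y*(1 - 2*y**2)/4.

Recover f(y) by differentiating a candidate F(y); any mismatch rules it out.
Check: d/dy[y*(1 - 2*y**2)/4] = 1/4 - 3*y**2/2 = f(y).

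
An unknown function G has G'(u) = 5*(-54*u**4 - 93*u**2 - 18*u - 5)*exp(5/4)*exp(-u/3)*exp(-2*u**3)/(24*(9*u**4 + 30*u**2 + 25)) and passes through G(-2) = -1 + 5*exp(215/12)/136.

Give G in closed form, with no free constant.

G'(u) has the shape v'r + vr' for v = 5/(16*(3*u**2/2 + 5/2)) and r = exp(-2*u**3 - u/3 + 5/4) — it is the derivative of the product v*r.
A general antiderivative is 5*exp(-2*u**3 - u/3 + 5/4)/(16*(3*u**2/2 + 5/2)) + C.
The condition gives C = -1 + 5*exp(215/12)/136 - (5*exp(215/12)/136) = -1.
So G(u) = (-24*u**2 + 5*exp(-2*u**3 - u/3 + 5/4) - 40)/(8*(3*u**2 + 5)).
Check: d/du[(-24*u**2 + 5*exp(-2*u**3 - u/3 + 5/4) - 40)/(8*(3*u**2 + 5))] = (-270*u**4*exp(-5/4) - 465*u**2*exp(-5/4) - 90*u*exp(-5/4) - 25*exp(-5/4))/(216*u**4*exp(-5/2)*exp(u/3)*exp(2*u**3) + 720*u**2*exp(-5/2)*exp(u/3)*exp(2*u**3) + 600*exp(-5/2)*exp(u/3)*exp(2*u**3)), which equals G'(u).

G(u) = (-24*u**2 + 5*exp(-2*u**3 - u/3 + 5/4) - 40)/(8*(3*u**2 + 5))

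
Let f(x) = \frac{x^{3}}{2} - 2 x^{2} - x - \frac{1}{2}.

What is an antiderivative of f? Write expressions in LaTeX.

An antiderivative is F(x) = \frac{x \left(3 x^{3} - 16 x^{2} - 12 x - 12\right)}{24}.

The integrand splits into summands that can be handled one at a time.
Check: d/dx[\frac{x \left(3 x^{3} - 16 x^{2} - 12 x - 12\right)}{24}] = \frac{x^{3}}{2} - 2 x^{2} - x - \frac{1}{2} = f(x).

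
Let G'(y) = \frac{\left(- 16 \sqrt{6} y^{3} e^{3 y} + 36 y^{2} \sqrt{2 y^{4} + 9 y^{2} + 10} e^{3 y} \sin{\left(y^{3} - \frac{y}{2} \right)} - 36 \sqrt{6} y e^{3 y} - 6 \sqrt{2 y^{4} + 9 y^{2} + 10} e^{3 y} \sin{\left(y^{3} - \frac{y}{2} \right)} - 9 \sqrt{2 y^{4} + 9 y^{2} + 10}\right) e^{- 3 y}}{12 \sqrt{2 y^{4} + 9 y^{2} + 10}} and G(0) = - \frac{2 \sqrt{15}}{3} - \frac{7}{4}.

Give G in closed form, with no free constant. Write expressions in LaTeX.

Any candidate G(y) must reproduce the stated G'(y) exactly.
A general antiderivative is - 2 \sqrt{\frac{y^{4}}{3} + \frac{3 y^{2}}{2} + \frac{5}{3}} - \cos{\left(y^{3} - \frac{y}{2} \right)} + \frac{e^{- 3 y}}{4} + C.
The condition gives C = - \frac{2 \sqrt{15}}{3} - \frac{7}{4} - (- \frac{2 \sqrt{15}}{3} - \frac{3}{4}) = -1.
So G(y) = - 2 \sqrt{\frac{y^{4}}{3} + \frac{3 y^{2}}{2} + \frac{5}{3}} - \cos{\left(y^{3} - \frac{y}{2} \right)} - 1 + \frac{e^{- 3 y}}{4}.
Check: d/dy[- 2 \sqrt{\frac{y^{4}}{3} + \frac{3 y^{2}}{2} + \frac{5}{3}} - \cos{\left(y^{3} - \frac{y}{2} \right)} - 1 + \frac{e^{- 3 y}}{4}] = \frac{\left(- 16 \sqrt{6} y^{3} e^{3 y} + 36 y^{2} \sqrt{2 y^{4} + 9 y^{2} + 10} e^{3 y} \sin{\left(y^{3} - \frac{y}{2} \right)} - 36 \sqrt{6} y e^{3 y} - 6 \sqrt{2 y^{4} + 9 y^{2} + 10} e^{3 y} \sin{\left(y^{3} - \frac{y}{2} \right)} - 9 \sqrt{2 y^{4} + 9 y^{2} + 10}\right) e^{- 3 y}}{12 \sqrt{2 y^{4} + 9 y^{2} + 10}} = G'(y).

G(y) = - 2 \sqrt{\frac{y^{4}}{3} + \frac{3 y^{2}}{2} + \frac{5}{3}} - \cos{\left(y^{3} - \frac{y}{2} \right)} - 1 + \frac{e^{- 3 y}}{4}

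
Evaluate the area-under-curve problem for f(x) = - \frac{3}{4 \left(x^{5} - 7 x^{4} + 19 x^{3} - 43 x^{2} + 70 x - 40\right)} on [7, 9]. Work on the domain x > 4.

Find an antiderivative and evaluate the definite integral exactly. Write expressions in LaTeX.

Antiderivative: F(x) = - \frac{\log{\left(x - 4 \right)}}{168} + \frac{\log{\left(x - 2 \right)}}{24} - \frac{\log{\left(x - 1 \right)}}{24} + \frac{\log{\left(x^{2} + 5 \right)}}{336} - \frac{\sqrt{5} \operatorname{atan}{\left(\frac{\sqrt{5} x}{5} \right)}}{280}; value = - \frac{\log{\left(8 \right)}}{24} - \frac{\log{\left(5 \right)}}{21} - \frac{\log{\left(54 \right)}}{336} - \frac{\sqrt{5} \operatorname{atan}{\left(\frac{9 \sqrt{5}}{5} \right)}}{280} + \frac{\log{\left(3 \right)}}{168} + \frac{\sqrt{5} \operatorname{atan}{\left(\frac{7 \sqrt{5}}{5} \right)}}{280} + \frac{\log{\left(86 \right)}}{336} + \frac{\log{\left(6 \right)}}{24} + \frac{\log{\left(7 \right)}}{24}

The denominator factors as 4 \left(x - 4\right) \left(x - 2\right) \left(x - 1\right) \left(x^{2} + 5\right); partial fractions split f into directly integrable pieces: \frac{x - 3}{168 \left(x^{2} + 5\right)} - \frac{1}{24 \left(x - 1\right)} + \frac{1}{24 \left(x - 2\right)} - \frac{1}{168 \left(x - 4\right)}.
F(x) = - \frac{\log{\left(x - 4 \right)}}{168} + \frac{\log{\left(x - 2 \right)}}{24} - \frac{\log{\left(x - 1 \right)}}{24} + \frac{\log{\left(x^{2} + 5 \right)}}{336} - \frac{\sqrt{5} \operatorname{atan}{\left(\frac{\sqrt{5} x}{5} \right)}}{280} is an antiderivative of f.
Check: d/dx[- \frac{\log{\left(x - 4 \right)}}{168} + \frac{\log{\left(x - 2 \right)}}{24} - \frac{\log{\left(x - 1 \right)}}{24} + \frac{\log{\left(x^{2} + 5 \right)}}{336} - \frac{\sqrt{5} \operatorname{atan}{\left(\frac{\sqrt{5} x}{5} \right)}}{280}] = - \frac{3}{4 x^{5} - 28 x^{4} + 76 x^{3} - 172 x^{2} + 280 x - 160}, which equals f(x).
F(9) = - \frac{\log{\left(8 \right)}}{24} - \frac{\sqrt{5} \operatorname{atan}{\left(\frac{9 \sqrt{5}}{5} \right)}}{280} - \frac{\log{\left(5 \right)}}{168} + \frac{\log{\left(86 \right)}}{336} + \frac{\log{\left(7 \right)}}{24}; F(7) = - \frac{\log{\left(6 \right)}}{24} - \frac{\sqrt{5} \operatorname{atan}{\left(\frac{7 \sqrt{5}}{5} \right)}}{280} - \frac{\log{\left(3 \right)}}{168} + \frac{\log{\left(54 \right)}}{336} + \frac{\log{\left(5 \right)}}{24}.
Integral = F(9) - F(7) = - \frac{\log{\left(8 \right)}}{24} - \frac{\log{\left(5 \right)}}{21} - \frac{\log{\left(54 \right)}}{336} - \frac{\sqrt{5} \operatorname{atan}{\left(\frac{9 \sqrt{5}}{5} \right)}}{280} + \frac{\log{\left(3 \right)}}{168} + \frac{\sqrt{5} \operatorname{atan}{\left(\frac{7 \sqrt{5}}{5} \right)}}{280} + \frac{\log{\left(86 \right)}}{336} + \frac{\log{\left(6 \right)}}{24} + \frac{\log{\left(7 \right)}}{24}.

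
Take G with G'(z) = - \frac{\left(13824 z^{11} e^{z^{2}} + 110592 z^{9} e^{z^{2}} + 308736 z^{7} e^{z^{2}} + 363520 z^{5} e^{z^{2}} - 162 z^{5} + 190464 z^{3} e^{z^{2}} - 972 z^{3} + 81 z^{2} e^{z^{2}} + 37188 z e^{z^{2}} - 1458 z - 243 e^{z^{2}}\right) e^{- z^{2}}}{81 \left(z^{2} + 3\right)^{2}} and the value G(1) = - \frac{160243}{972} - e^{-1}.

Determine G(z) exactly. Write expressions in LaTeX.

G(z) = \frac{- 5184 z^{10} e^{z^{2}} - 29376 z^{8} e^{z^{2}} - 55296 z^{6} e^{z^{2}} - 47616 z^{4} e^{z^{2}} - 19699 z^{2} e^{z^{2}} - 243 z^{2} + 243 z e^{z^{2}} - 3315 e^{z^{2}} - 729}{243 z^{2} e^{z^{2}} + 729 e^{z^{2}}}

Since d/dz undoes antidifferentiation here, G(z) must give back the stated G'(z).
A general antiderivative is \frac{z + 2}{z^{2} + 3} - \frac{4 \left(2 z^{2} + \frac{4}{3}\right)^{4}}{3} - e^{- z^{2}} + C.
The condition gives C = - \frac{160243}{972} - e^{-1} - (- \frac{159271}{972} - e^{-1}) = -1.
So G(z) = \frac{- 5184 z^{10} e^{z^{2}} - 29376 z^{8} e^{z^{2}} - 55296 z^{6} e^{z^{2}} - 47616 z^{4} e^{z^{2}} - 19699 z^{2} e^{z^{2}} - 243 z^{2} + 243 z e^{z^{2}} - 3315 e^{z^{2}} - 729}{243 z^{2} e^{z^{2}} + 729 e^{z^{2}}}.
Check: d/dz[\frac{- 5184 z^{10} e^{z^{2}} - 29376 z^{8} e^{z^{2}} - 55296 z^{6} e^{z^{2}} - 47616 z^{4} e^{z^{2}} - 19699 z^{2} e^{z^{2}} - 243 z^{2} + 243 z e^{z^{2}} - 3315 e^{z^{2}} - 729}{243 z^{2} e^{z^{2}} + 729 e^{z^{2}}}] = \frac{- 13824 z^{11} e^{z^{2}} - 110592 z^{9} e^{z^{2}} - 308736 z^{7} e^{z^{2}} - 363520 z^{5} e^{z^{2}} + 162 z^{5} - 190464 z^{3} e^{z^{2}} + 972 z^{3} - 81 z^{2} e^{z^{2}} - 37188 z e^{z^{2}} + 1458 z + 243 e^{z^{2}}}{81 z^{4} e^{z^{2}} + 486 z^{2} e^{z^{2}} + 729 e^{z^{2}}}, which equals G'(z).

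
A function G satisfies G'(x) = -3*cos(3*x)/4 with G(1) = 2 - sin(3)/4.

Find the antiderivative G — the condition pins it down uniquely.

G(x) = 2 - sin(3*x)/4

Since d/dx undoes antidifferentiation here, G(x) must give back the stated G'(x).
A general antiderivative is -sin(3*x)/4 + C.
The condition gives C = 2 - sin(3)/4 - (-sin(3)/4) = 2.
So G(x) = 2 - sin(3*x)/4.
Check: d/dx[2 - sin(3*x)/4] = -3*cos(3*x)/4 = G'(x).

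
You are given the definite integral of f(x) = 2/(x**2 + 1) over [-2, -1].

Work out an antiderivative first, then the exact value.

Check any antiderivative F(x) by computing F'(x) and comparing it with f(x).
F(x) = 2*atan(x) is an antiderivative of f.
Check: d/dx[2*atan(x)] = 2/(x**2 + 1) = f(x).
F(-1) = -pi/2; F(-2) = -2*atan(2).
Integral = F(-1) - F(-2) = -pi/2 + 2*atan(2).

Antiderivative: F(x) = 2*atan(x); value = -pi/2 + 2*atan(2)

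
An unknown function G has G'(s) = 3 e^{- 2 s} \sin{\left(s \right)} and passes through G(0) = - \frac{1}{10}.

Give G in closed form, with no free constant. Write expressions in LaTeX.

Check a candidate G(s) by differentiating: d/ds[G] must match the given G'(s).
A general antiderivative is - \frac{6 e^{- 2 s} \sin{\left(s \right)}}{5} - \frac{3 e^{- 2 s} \cos{\left(s \right)}}{5} + C.
The condition gives C = - \frac{1}{10} - (- \frac{3}{5}) = \frac{1}{2}.
So G(s) = \frac{1}{2} - \frac{6 e^{- 2 s} \sin{\left(s \right)}}{5} - \frac{3 e^{- 2 s} \cos{\left(s \right)}}{5}.
Check: d/ds[\frac{1}{2} - \frac{6 e^{- 2 s} \sin{\left(s \right)}}{5} - \frac{3 e^{- 2 s} \cos{\left(s \right)}}{5}] = 3 e^{- 2 s} \sin{\left(s \right)} = G'(s).

G(s) = \frac{1}{2} - \frac{6 e^{- 2 s} \sin{\left(s \right)}}{5} - \frac{3 e^{- 2 s} \cos{\left(s \right)}}{5}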